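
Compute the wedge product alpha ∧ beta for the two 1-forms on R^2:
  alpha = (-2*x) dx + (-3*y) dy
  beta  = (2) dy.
alpha ∧ beta = (-4*x) dx ∧ dy

Distribute the wedge, using dx_i ∧ dx_j = -dx_j ∧ dx_i and dx_i ∧ dx_i = 0. For each pair (i, j) with i < j, the coefficient of dx_i ∧ dx_j in alpha ∧ beta is (alpha_i * beta_j - alpha_j * beta_i). Collecting: alpha ∧ beta = (-4*x) dx ∧ dy.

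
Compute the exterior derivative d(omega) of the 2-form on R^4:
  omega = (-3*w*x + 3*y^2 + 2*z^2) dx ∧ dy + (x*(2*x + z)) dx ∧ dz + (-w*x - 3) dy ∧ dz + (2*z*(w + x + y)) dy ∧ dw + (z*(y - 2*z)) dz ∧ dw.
d(omega) = (-w + 4*z) dx ∧ dy ∧ dz + (-3*x + 2*z) dx ∧ dy ∧ dw + (-2*w - 3*x - 2*y + z) dy ∧ dz ∧ dw

For a 2-form omega = sum_{i<j} g_{ij} dx_i ∧ dx_j, the exterior derivative is
  d(omega) = sum_{i<j} d(g_{ij}) ∧ dx_i ∧ dx_j = sum_{i<j, k} (∂g_{ij}/∂x_k) dx_k ∧ dx_i ∧ dx_j.
Expand each term, using dx_k ∧ dx_i ∧ dx_j = sgn(permutation) dx_{(a)} ∧ dx_{(b)} ∧ dx_{(c)} with (a < b < c) sorted:
  d(-3*w*x + 3*y^2 + 2*z^2) includes (∂/∂z)(-3*w*x + 3*y^2 + 2*z^2) dz = (4*z) dz, which multiplied by dx ∧ dy gives (4*z) dx ∧ dy ∧ dz
  d(-3*w*x + 3*y^2 + 2*z^2) includes (∂/∂w)(-3*w*x + 3*y^2 + 2*z^2) dw = (-3*x) dw, which multiplied by dx ∧ dy gives (-3*x) dx ∧ dy ∧ dw
  d(-w*x - 3) includes (∂/∂x)(-w*x - 3) dx = (-w) dx, which multiplied by dy ∧ dz gives (-w) dx ∧ dy ∧ dz
  d(-w*x - 3) includes (∂/∂w)(-w*x - 3) dw = (-x) dw, which multiplied by dy ∧ dz gives (-x) dy ∧ dz ∧ dw
  d(2*z*(w + x + y)) includes (∂/∂x)(2*z*(w + x + y)) dx = (2*z) dx, which multiplied by dy ∧ dw gives (2*z) dx ∧ dy ∧ dw
  d(2*z*(w + x + y)) includes (∂/∂z)(2*z*(w + x + y)) dz = (2*w + 2*x + 2*y) dz, which multiplied by dy ∧ dw gives (-2*w - 2*x - 2*y) dy ∧ dz ∧ dw
  d(z*(y - 2*z)) includes (∂/∂y)(z*(y - 2*z)) dy = (z) dy, which multiplied by dz ∧ dw gives (z) dy ∧ dz ∧ dw
Collecting like 3-forms: d(omega) = (-w + 4*z) dx ∧ dy ∧ dz + (-3*x + 2*z) dx ∧ dy ∧ dw + (-2*w - 3*x - 2*y + z) dy ∧ dz ∧ dw.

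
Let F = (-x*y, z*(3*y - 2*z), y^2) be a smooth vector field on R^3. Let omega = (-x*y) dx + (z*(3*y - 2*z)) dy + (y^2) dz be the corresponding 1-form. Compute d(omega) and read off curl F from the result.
d(omega) = (-y + 4*z) dy ∧ dz + (0) dz ∧ dx + (x) dx ∧ dy; curl F = (-y + 4*z, 0, x)

d omega = sum_{i<j} (∂f_j/∂x_i - ∂f_i/∂x_j) dx_i ∧ dx_j. Under the identification (dy ∧ dz, dz ∧ dx, dx ∧ dy) ↔ (e_x, e_y, e_z), the coefficients are exactly the components of curl F. Compute:
  ∂R/∂y - ∂Q/∂z = (2*y) - (3*y - 4*z) = -y + 4*z
  ∂P/∂z - ∂R/∂x = (0) - (0) = 0
  ∂Q/∂x - ∂P/∂y = (0) - (-x) = x.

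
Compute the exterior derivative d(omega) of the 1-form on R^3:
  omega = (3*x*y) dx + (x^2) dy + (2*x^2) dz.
d(omega) = (-x) dx ∧ dy + (4*x) dx ∧ dz

For a 1-form omega = sum_i f_i dx_i, the exterior derivative is
  d(omega) = sum_{i < j} (∂f_j/∂x_i - ∂f_i/∂x_j) dx_i ∧ dx_j.
  coefficient of dx ∧ dy: ∂f_2/∂x - ∂f_1/∂y = ∂(x^2)/∂x - ∂(3*x*y)/∂y = -x
  coefficient of dx ∧ dz: ∂f_3/∂x - ∂f_1/∂z = ∂(2*x^2)/∂x - ∂(3*x*y)/∂z = 4*x
Assembling: d(omega) = (-x) dx ∧ dy + (4*x) dx ∧ dz.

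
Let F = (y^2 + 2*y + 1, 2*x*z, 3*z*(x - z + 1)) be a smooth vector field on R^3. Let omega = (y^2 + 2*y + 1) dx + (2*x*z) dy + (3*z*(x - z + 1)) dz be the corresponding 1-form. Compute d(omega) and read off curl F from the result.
d(omega) = (-2*x) dy ∧ dz + (-3*z) dz ∧ dx + (-2*y + 2*z - 2) dx ∧ dy; curl F = (-2*x, -3*z, -2*y + 2*z - 2)

d omega = sum_{i<j} (∂f_j/∂x_i - ∂f_i/∂x_j) dx_i ∧ dx_j. Under the identification (dy ∧ dz, dz ∧ dx, dx ∧ dy) ↔ (e_x, e_y, e_z), the coefficients are exactly the components of curl F. Compute:
  ∂R/∂y - ∂Q/∂z = (0) - (2*x) = -2*x
  ∂P/∂z - ∂R/∂x = (0) - (3*z) = -3*z
  ∂Q/∂x - ∂P/∂y = (2*z) - (2*y + 2) = -2*y + 2*z - 2.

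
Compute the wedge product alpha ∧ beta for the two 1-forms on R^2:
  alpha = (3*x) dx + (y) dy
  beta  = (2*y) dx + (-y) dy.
alpha ∧ beta = (-y*(3*x + 2*y)) dx ∧ dy

Distribute the wedge, using dx_i ∧ dx_j = -dx_j ∧ dx_i and dx_i ∧ dx_i = 0. For each pair (i, j) with i < j, the coefficient of dx_i ∧ dx_j in alpha ∧ beta is (alpha_i * beta_j - alpha_j * beta_i). Collecting: alpha ∧ beta = (-y*(3*x + 2*y)) dx ∧ dy.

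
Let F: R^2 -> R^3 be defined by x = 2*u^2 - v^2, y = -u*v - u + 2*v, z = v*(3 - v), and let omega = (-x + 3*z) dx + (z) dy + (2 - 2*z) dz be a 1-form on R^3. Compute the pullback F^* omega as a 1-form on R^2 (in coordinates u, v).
F^* omega = (-8*u^3 - 8*u*v^2 + 36*u*v + v^3 - 2*v^2 - 3*v) du + (4*u^2*v + u*v^2 - 3*u*v - 2*v^2 - 16*v + 6) dv

Using F^*(f dg) = (f ∘ F) d(g ∘ F), substitute each coordinate x_i by F_i(u, v) in f_i, and replace dx_i by d F_i = (∂F_i/∂u) du + (∂F_i/∂v) dv.
  For the x component: f_1(F) = -2*u^2 - 2*v^2 + 9*v; d F_1 = (4*u) du + (-2*v) dv
  For the y component: f_2(F) = v*(3 - v); d F_2 = (-v - 1) du + (2 - u) dv
  For the z component: f_3(F) = 2*v^2 - 6*v + 2; d F_3 = (0) du + (3 - 2*v) dv
Combining and collecting du, dv coefficients:
  coeff of du: -8*u^3 - 8*u*v^2 + 36*u*v + v^3 - 2*v^2 - 3*v
  coeff of dv: 4*u^2*v + u*v^2 - 3*u*v - 2*v^2 - 16*v + 6
F^* omega = (-8*u^3 - 8*u*v^2 + 36*u*v + v^3 - 2*v^2 - 3*v) du + (4*u^2*v + u*v^2 - 3*u*v - 2*v^2 - 16*v + 6) dv.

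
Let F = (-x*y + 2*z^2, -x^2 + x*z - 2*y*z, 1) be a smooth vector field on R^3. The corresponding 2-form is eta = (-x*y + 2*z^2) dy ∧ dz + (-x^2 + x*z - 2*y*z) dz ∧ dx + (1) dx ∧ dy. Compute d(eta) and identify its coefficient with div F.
d(eta) = (-y - 2*z) dx ∧ dy ∧ dz; div F = -y - 2*z

For a 2-form in R^3 of the form above, applying d gives a 3-form with coefficient ∂P/∂x + ∂Q/∂y + ∂R/∂z:
  ∂P/∂x = -y
  ∂Q/∂y = -2*z
  ∂R/∂z = 0
Sum = -y - 2*z, which is exactly div F.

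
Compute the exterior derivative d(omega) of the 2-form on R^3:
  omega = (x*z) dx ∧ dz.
d(omega) = 0

For a 2-form omega = sum_{i<j} g_{ij} dx_i ∧ dx_j, the exterior derivative is
  d(omega) = sum_{i<j} d(g_{ij}) ∧ dx_i ∧ dx_j = sum_{i<j, k} (∂g_{ij}/∂x_k) dx_k ∧ dx_i ∧ dx_j.
Expand each term, using dx_k ∧ dx_i ∧ dx_j = sgn(permutation) dx_{(a)} ∧ dx_{(b)} ∧ dx_{(c)} with (a < b < c) sorted:

Collecting like 3-forms: d(omega) = 0.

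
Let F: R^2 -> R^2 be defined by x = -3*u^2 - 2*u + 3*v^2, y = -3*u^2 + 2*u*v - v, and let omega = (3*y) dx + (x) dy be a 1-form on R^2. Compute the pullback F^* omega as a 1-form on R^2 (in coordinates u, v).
F^* omega = (72*u^3 - 42*u^2*v + 30*u^2 - 18*u*v^2 + 2*u*v + 6*v^3 + 6*v) du + (-6*u^3 - 54*u^2*v - u^2 + 42*u*v^2 + 2*u - 21*v^2) dv

Using F^*(f dg) = (f ∘ F) d(g ∘ F), substitute each coordinate x_i by F_i(u, v) in f_i, and replace dx_i by d F_i = (∂F_i/∂u) du + (∂F_i/∂v) dv.
  For the x component: f_1(F) = -9*u^2 + 6*u*v - 3*v; d F_1 = (-6*u - 2) du + (6*v) dv
  For the y component: f_2(F) = -3*u^2 - 2*u + 3*v^2; d F_2 = (-6*u + 2*v) du + (2*u - 1) dv
Combining and collecting du, dv coefficients:
  coeff of du: 72*u^3 - 42*u^2*v + 30*u^2 - 18*u*v^2 + 2*u*v + 6*v^3 + 6*v
  coeff of dv: -6*u^3 - 54*u^2*v - u^2 + 42*u*v^2 + 2*u - 21*v^2
F^* omega = (72*u^3 - 42*u^2*v + 30*u^2 - 18*u*v^2 + 2*u*v + 6*v^3 + 6*v) du + (-6*u^3 - 54*u^2*v - u^2 + 42*u*v^2 + 2*u - 21*v^2) dv.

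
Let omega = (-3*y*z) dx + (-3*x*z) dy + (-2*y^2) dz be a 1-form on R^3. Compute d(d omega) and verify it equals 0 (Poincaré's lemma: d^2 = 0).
d(d omega) = 0

Step 1: d omega = sum_{i<j} (∂f_j/∂x_i - ∂f_i/∂x_j) dx_i ∧ dx_j:
  coeff of dx ∧ dy: 0
  coeff of dx ∧ dz: 3*y
  coeff of dy ∧ dz: 3*x - 4*y
Step 2: Apply d again to each 2-form coefficient. The only possible 3-form in R^3 is dx ∧ dy ∧ dz, with coefficient
  ∂(coeff of dy∧dz)/∂x - ∂(coeff of dx∧dz)/∂y + ∂(coeff of dx∧dy)/∂z
  = ∂/∂x (3*x - 4*y) - ∂/∂y (3*y) + ∂/∂z (0).
Each of these terms simplifies to sums of mixed partials that cancel in pairs. The result is 0 (by equality of mixed partials for smooth functions — Schwarz / Clairaut).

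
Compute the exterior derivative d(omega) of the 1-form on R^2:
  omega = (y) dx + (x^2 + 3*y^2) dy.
d(omega) = (2*x - 1) dx ∧ dy

For a 1-form omega = sum_i f_i dx_i, the exterior derivative is
  d(omega) = sum_{i < j} (∂f_j/∂x_i - ∂f_i/∂x_j) dx_i ∧ dx_j.
  coefficient of dx ∧ dy: ∂f_2/∂x - ∂f_1/∂y = ∂(x^2 + 3*y^2)/∂x - ∂(y)/∂y = 2*x - 1
Assembling: d(omega) = (2*x - 1) dx ∧ dy.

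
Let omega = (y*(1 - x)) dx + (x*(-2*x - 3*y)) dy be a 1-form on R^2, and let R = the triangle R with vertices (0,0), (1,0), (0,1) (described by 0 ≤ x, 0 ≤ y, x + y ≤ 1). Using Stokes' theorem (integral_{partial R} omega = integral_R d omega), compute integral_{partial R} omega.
integral_(partial R) omega = -3/2

Stokes: integral_partial_R omega = integral_R d omega with d omega = (∂Q/∂x - ∂P/∂y) dx ∧ dy.
  ∂Q/∂x = -4*x - 3*y
  ∂P/∂y = 1 - x
  integrand = ∂Q/∂x - ∂P/∂y = -3*x - 3*y - 1.
Integrating over R: integral_0^1 integral_0^{1-x} (-3*x - 3*y - 1) dy dx = -3/2.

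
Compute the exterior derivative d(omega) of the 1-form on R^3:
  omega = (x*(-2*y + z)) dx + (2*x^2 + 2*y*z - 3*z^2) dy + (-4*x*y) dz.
d(omega) = (6*x) dx ∧ dy + (-x - 4*y) dx ∧ dz + (-4*x - 2*y + 6*z) dy ∧ dz

For a 1-form omega = sum_i f_i dx_i, the exterior derivative is
  d(omega) = sum_{i < j} (∂f_j/∂x_i - ∂f_i/∂x_j) dx_i ∧ dx_j.
  coefficient of dx ∧ dy: ∂f_2/∂x - ∂f_1/∂y = ∂(2*x^2 + 2*y*z - 3*z^2)/∂x - ∂(x*(-2*y + z))/∂y = 6*x
  coefficient of dx ∧ dz: ∂f_3/∂x - ∂f_1/∂z = ∂(-4*x*y)/∂x - ∂(x*(-2*y + z))/∂z = -x - 4*y
  coefficient of dy ∧ dz: ∂f_3/∂y - ∂f_2/∂z = ∂(-4*x*y)/∂y - ∂(2*x^2 + 2*y*z - 3*z^2)/∂z = -4*x - 2*y + 6*z
Assembling: d(omega) = (6*x) dx ∧ dy + (-x - 4*y) dx ∧ dz + (-4*x - 2*y + 6*z) dy ∧ dz.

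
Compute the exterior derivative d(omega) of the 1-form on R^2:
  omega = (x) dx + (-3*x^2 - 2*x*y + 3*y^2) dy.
d(omega) = (-6*x - 2*y) dx ∧ dy

For a 1-form omega = sum_i f_i dx_i, the exterior derivative is
  d(omega) = sum_{i < j} (∂f_j/∂x_i - ∂f_i/∂x_j) dx_i ∧ dx_j.
  coefficient of dx ∧ dy: ∂f_2/∂x - ∂f_1/∂y = ∂(-3*x^2 - 2*x*y + 3*y^2)/∂x - ∂(x)/∂y = -6*x - 2*y
Assembling: d(omega) = (-6*x - 2*y) dx ∧ dy.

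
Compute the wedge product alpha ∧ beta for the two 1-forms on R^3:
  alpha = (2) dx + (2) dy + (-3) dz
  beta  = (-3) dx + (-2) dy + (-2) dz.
alpha ∧ beta = (2) dx ∧ dy + (-13) dx ∧ dz + (-10) dy ∧ dz

Distribute the wedge, using dx_i ∧ dx_j = -dx_j ∧ dx_i and dx_i ∧ dx_i = 0. For each pair (i, j) with i < j, the coefficient of dx_i ∧ dx_j in alpha ∧ beta is (alpha_i * beta_j - alpha_j * beta_i). Collecting: alpha ∧ beta = (2) dx ∧ dy + (-13) dx ∧ dz + (-10) dy ∧ dz.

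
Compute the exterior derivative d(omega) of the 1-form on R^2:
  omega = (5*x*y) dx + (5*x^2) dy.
d(omega) = (5*x) dx ∧ dy

For a 1-form omega = sum_i f_i dx_i, the exterior derivative is
  d(omega) = sum_{i < j} (∂f_j/∂x_i - ∂f_i/∂x_j) dx_i ∧ dx_j.
  coefficient of dx ∧ dy: ∂f_2/∂x - ∂f_1/∂y = ∂(5*x^2)/∂x - ∂(5*x*y)/∂y = 5*x
Assembling: d(omega) = (5*x) dx ∧ dy.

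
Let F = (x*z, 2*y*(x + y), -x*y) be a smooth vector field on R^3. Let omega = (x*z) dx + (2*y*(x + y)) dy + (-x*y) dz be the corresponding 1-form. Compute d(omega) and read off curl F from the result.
d(omega) = (-x) dy ∧ dz + (x + y) dz ∧ dx + (2*y) dx ∧ dy; curl F = (-x, x + y, 2*y)

d omega = sum_{i<j} (∂f_j/∂x_i - ∂f_i/∂x_j) dx_i ∧ dx_j. Under the identification (dy ∧ dz, dz ∧ dx, dx ∧ dy) ↔ (e_x, e_y, e_z), the coefficients are exactly the components of curl F. Compute:
  ∂R/∂y - ∂Q/∂z = (-x) - (0) = -x
  ∂P/∂z - ∂R/∂x = (x) - (-y) = x + y
  ∂Q/∂x - ∂P/∂y = (2*y) - (0) = 2*y.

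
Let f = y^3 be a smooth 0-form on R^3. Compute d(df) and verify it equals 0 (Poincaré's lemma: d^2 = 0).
d(df) = 0

Step 1: df = sum_i (∂f/∂x_i) dx_i = (0) dx + (3*y^2) dy + (0) dz.
Step 2: Apply d again. Using the 1-form formula, the coefficient of dx ∧ dy in d(df) is ∂^2 f/∂x ∂y - ∂^2 f/∂y ∂x = (0) - (0) = 0 (equality of mixed partials for smooth f).
Similarly for dx ∧ dz and dy ∧ dz — all coefficients vanish. So d(df) = 0.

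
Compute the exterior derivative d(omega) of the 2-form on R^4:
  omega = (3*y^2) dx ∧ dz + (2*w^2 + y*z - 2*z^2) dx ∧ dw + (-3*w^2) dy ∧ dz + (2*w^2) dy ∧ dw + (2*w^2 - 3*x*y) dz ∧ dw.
d(omega) = (-6*y) dx ∧ dy ∧ dz + (-z) dx ∧ dy ∧ dw + (-4*y + 4*z) dx ∧ dz ∧ dw + (-6*w - 3*x) dy ∧ dz ∧ dw

For a 2-form omega = sum_{i<j} g_{ij} dx_i ∧ dx_j, the exterior derivative is
  d(omega) = sum_{i<j} d(g_{ij}) ∧ dx_i ∧ dx_j = sum_{i<j, k} (∂g_{ij}/∂x_k) dx_k ∧ dx_i ∧ dx_j.
Expand each term, using dx_k ∧ dx_i ∧ dx_j = sgn(permutation) dx_{(a)} ∧ dx_{(b)} ∧ dx_{(c)} with (a < b < c) sorted:
  d(3*y^2) includes (∂/∂y)(3*y^2) dy = (6*y) dy, which multiplied by dx ∧ dz gives (-6*y) dx ∧ dy ∧ dz
  d(2*w^2 + y*z - 2*z^2) includes (∂/∂y)(2*w^2 + y*z - 2*z^2) dy = (z) dy, which multiplied by dx ∧ dw gives (-z) dx ∧ dy ∧ dw
  d(2*w^2 + y*z - 2*z^2) includes (∂/∂z)(2*w^2 + y*z - 2*z^2) dz = (y - 4*z) dz, which multiplied by dx ∧ dw gives (-y + 4*z) dx ∧ dz ∧ dw
  d(-3*w^2) includes (∂/∂w)(-3*w^2) dw = (-6*w) dw, which multiplied by dy ∧ dz gives (-6*w) dy ∧ dz ∧ dw
  d(2*w^2 - 3*x*y) includes (∂/∂x)(2*w^2 - 3*x*y) dx = (-3*y) dx, which multiplied by dz ∧ dw gives (-3*y) dx ∧ dz ∧ dw
  d(2*w^2 - 3*x*y) includes (∂/∂y)(2*w^2 - 3*x*y) dy = (-3*x) dy, which multiplied by dz ∧ dw gives (-3*x) dy ∧ dz ∧ dw
Collecting like 3-forms: d(omega) = (-6*y) dx ∧ dy ∧ dz + (-z) dx ∧ dy ∧ dw + (-4*y + 4*z) dx ∧ dz ∧ dw + (-6*w - 3*x) dy ∧ dz ∧ dw.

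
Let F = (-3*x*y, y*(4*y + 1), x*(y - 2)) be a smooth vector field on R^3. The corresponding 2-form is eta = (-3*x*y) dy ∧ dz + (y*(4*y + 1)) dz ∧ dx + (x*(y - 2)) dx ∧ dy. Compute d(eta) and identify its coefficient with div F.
d(eta) = (5*y + 1) dx ∧ dy ∧ dz; div F = 5*y + 1

For a 2-form in R^3 of the form above, applying d gives a 3-form with coefficient ∂P/∂x + ∂Q/∂y + ∂R/∂z:
  ∂P/∂x = -3*y
  ∂Q/∂y = 8*y + 1
  ∂R/∂z = 0
Sum = 5*y + 1, which is exactly div F.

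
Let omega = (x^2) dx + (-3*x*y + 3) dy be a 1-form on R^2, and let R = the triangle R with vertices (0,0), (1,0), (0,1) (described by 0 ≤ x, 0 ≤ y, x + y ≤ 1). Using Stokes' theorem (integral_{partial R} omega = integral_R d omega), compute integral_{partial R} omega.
integral_(partial R) omega = -1/2

Stokes: integral_partial_R omega = integral_R d omega with d omega = (∂Q/∂x - ∂P/∂y) dx ∧ dy.
  ∂Q/∂x = -3*y
  ∂P/∂y = 0
  integrand = ∂Q/∂x - ∂P/∂y = -3*y.
Integrating over R: integral_0^1 integral_0^{1-x} (-3*y) dy dx = -1/2.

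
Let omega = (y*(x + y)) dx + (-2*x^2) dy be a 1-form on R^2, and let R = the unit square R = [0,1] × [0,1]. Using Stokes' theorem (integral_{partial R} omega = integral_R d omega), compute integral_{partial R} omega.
integral_(partial R) omega = -7/2

Stokes: integral_partial_R omega = integral_R d omega with d omega = (∂Q/∂x - ∂P/∂y) dx ∧ dy.
  ∂Q/∂x = -4*x
  ∂P/∂y = x + 2*y
  integrand = ∂Q/∂x - ∂P/∂y = -5*x - 2*y.
Integrating over R: integral_0^1 integral_0^1 (-5*x - 2*y) dx dy = -7/2.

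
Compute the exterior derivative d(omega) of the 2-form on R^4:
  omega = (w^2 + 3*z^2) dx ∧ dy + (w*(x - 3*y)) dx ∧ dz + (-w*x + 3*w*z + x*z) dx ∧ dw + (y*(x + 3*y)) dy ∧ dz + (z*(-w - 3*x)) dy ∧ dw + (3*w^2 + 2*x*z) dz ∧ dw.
d(omega) = (3*w + y + 6*z) dx ∧ dy ∧ dz + (2*w - 3*z) dx ∧ dy ∧ dw + (-3*w - 3*y + 2*z) dx ∧ dz ∧ dw + (w + 3*x) dy ∧ dz ∧ dw

For a 2-form omega = sum_{i<j} g_{ij} dx_i ∧ dx_j, the exterior derivative is
  d(omega) = sum_{i<j} d(g_{ij}) ∧ dx_i ∧ dx_j = sum_{i<j, k} (∂g_{ij}/∂x_k) dx_k ∧ dx_i ∧ dx_j.
Expand each term, using dx_k ∧ dx_i ∧ dx_j = sgn(permutation) dx_{(a)} ∧ dx_{(b)} ∧ dx_{(c)} with (a < b < c) sorted:
  d(w^2 + 3*z^2) includes (∂/∂z)(w^2 + 3*z^2) dz = (6*z) dz, which multiplied by dx ∧ dy gives (6*z) dx ∧ dy ∧ dz
  d(w^2 + 3*z^2) includes (∂/∂w)(w^2 + 3*z^2) dw = (2*w) dw, which multiplied by dx ∧ dy gives (2*w) dx ∧ dy ∧ dw
  d(w*(x - 3*y)) includes (∂/∂y)(w*(x - 3*y)) dy = (-3*w) dy, which multiplied by dx ∧ dz gives (3*w) dx ∧ dy ∧ dz
  d(w*(x - 3*y)) includes (∂/∂w)(w*(x - 3*y)) dw = (x - 3*y) dw, which multiplied by dx ∧ dz gives (x - 3*y) dx ∧ dz ∧ dw
  d(-w*x + 3*w*z + x*z) includes (∂/∂z)(-w*x + 3*w*z + x*z) dz = (3*w + x) dz, which multiplied by dx ∧ dw gives (-3*w - x) dx ∧ dz ∧ dw
  d(y*(x + 3*y)) includes (∂/∂x)(y*(x + 3*y)) dx = (y) dx, which multiplied by dy ∧ dz gives (y) dx ∧ dy ∧ dz
  d(z*(-w - 3*x)) includes (∂/∂x)(z*(-w - 3*x)) dx = (-3*z) dx, which multiplied by dy ∧ dw gives (-3*z) dx ∧ dy ∧ dw
  d(z*(-w - 3*x)) includes (∂/∂z)(z*(-w - 3*x)) dz = (-w - 3*x) dz, which multiplied by dy ∧ dw gives (w + 3*x) dy ∧ dz ∧ dw
  d(3*w^2 + 2*x*z) includes (∂/∂x)(3*w^2 + 2*x*z) dx = (2*z) dx, which multiplied by dz ∧ dw gives (2*z) dx ∧ dz ∧ dw
Collecting like 3-forms: d(omega) = (3*w + y + 6*z) dx ∧ dy ∧ dz + (2*w - 3*z) dx ∧ dy ∧ dw + (-3*w - 3*y + 2*z) dx ∧ dz ∧ dw + (w + 3*x) dy ∧ dz ∧ dw.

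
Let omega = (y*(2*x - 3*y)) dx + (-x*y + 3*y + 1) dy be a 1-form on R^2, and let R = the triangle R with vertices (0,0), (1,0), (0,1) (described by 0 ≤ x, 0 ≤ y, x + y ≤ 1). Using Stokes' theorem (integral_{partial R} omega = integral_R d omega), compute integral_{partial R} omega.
integral_(partial R) omega = 1/2

Stokes: integral_partial_R omega = integral_R d omega with d omega = (∂Q/∂x - ∂P/∂y) dx ∧ dy.
  ∂Q/∂x = -y
  ∂P/∂y = 2*x - 6*y
  integrand = ∂Q/∂x - ∂P/∂y = -2*x + 5*y.
Integrating over R: integral_0^1 integral_0^{1-x} (-2*x + 5*y) dy dx = 1/2.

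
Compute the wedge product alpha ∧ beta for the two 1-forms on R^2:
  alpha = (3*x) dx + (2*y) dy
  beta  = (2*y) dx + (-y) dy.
alpha ∧ beta = (-y*(3*x + 4*y)) dx ∧ dy

Distribute the wedge, using dx_i ∧ dx_j = -dx_j ∧ dx_i and dx_i ∧ dx_i = 0. For each pair (i, j) with i < j, the coefficient of dx_i ∧ dx_j in alpha ∧ beta is (alpha_i * beta_j - alpha_j * beta_i). Collecting: alpha ∧ beta = (-y*(3*x + 4*y)) dx ∧ dy.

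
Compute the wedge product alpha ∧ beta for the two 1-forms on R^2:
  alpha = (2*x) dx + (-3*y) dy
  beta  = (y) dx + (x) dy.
alpha ∧ beta = (2*x^2 + 3*y^2) dx ∧ dy

Distribute the wedge, using dx_i ∧ dx_j = -dx_j ∧ dx_i and dx_i ∧ dx_i = 0. For each pair (i, j) with i < j, the coefficient of dx_i ∧ dx_j in alpha ∧ beta is (alpha_i * beta_j - alpha_j * beta_i). Collecting: alpha ∧ beta = (2*x^2 + 3*y^2) dx ∧ dy.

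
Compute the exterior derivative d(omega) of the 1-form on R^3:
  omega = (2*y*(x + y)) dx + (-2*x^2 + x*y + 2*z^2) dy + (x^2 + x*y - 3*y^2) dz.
d(omega) = (-6*x - 3*y) dx ∧ dy + (2*x + y) dx ∧ dz + (x - 6*y - 4*z) dy ∧ dz

For a 1-form omega = sum_i f_i dx_i, the exterior derivative is
  d(omega) = sum_{i < j} (∂f_j/∂x_i - ∂f_i/∂x_j) dx_i ∧ dx_j.
  coefficient of dx ∧ dy: ∂f_2/∂x - ∂f_1/∂y = ∂(-2*x^2 + x*y + 2*z^2)/∂x - ∂(2*y*(x + y))/∂y = -6*x - 3*y
  coefficient of dx ∧ dz: ∂f_3/∂x - ∂f_1/∂z = ∂(x^2 + x*y - 3*y^2)/∂x - ∂(2*y*(x + y))/∂z = 2*x + y
  coefficient of dy ∧ dz: ∂f_3/∂y - ∂f_2/∂z = ∂(x^2 + x*y - 3*y^2)/∂y - ∂(-2*x^2 + x*y + 2*z^2)/∂z = x - 6*y - 4*z
Assembling: d(omega) = (-6*x - 3*y) dx ∧ dy + (2*x + y) dx ∧ dz + (x - 6*y - 4*z) dy ∧ dz.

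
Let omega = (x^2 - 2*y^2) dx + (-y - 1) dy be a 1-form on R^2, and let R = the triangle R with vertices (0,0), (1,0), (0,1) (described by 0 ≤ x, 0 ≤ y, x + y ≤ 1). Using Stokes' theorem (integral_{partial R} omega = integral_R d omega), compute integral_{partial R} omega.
integral_(partial R) omega = 2/3

Stokes: integral_partial_R omega = integral_R d omega with d omega = (∂Q/∂x - ∂P/∂y) dx ∧ dy.
  ∂Q/∂x = 0
  ∂P/∂y = -4*y
  integrand = ∂Q/∂x - ∂P/∂y = 4*y.
Integrating over R: integral_0^1 integral_0^{1-x} (4*y) dy dx = 2/3.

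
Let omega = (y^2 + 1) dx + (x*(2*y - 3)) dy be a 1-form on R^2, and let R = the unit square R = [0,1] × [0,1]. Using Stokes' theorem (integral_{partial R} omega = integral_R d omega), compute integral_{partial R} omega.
integral_(partial R) omega = -3

Stokes: integral_partial_R omega = integral_R d omega with d omega = (∂Q/∂x - ∂P/∂y) dx ∧ dy.
  ∂Q/∂x = 2*y - 3
  ∂P/∂y = 2*y
  integrand = ∂Q/∂x - ∂P/∂y = -3.
Integrating over R: integral_0^1 integral_0^1 (-3) dx dy = -3.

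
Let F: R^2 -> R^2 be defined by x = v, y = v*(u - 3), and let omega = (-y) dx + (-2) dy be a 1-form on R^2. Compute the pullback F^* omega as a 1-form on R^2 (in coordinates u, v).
F^* omega = (-2*v) du + (-u*v - 2*u + 3*v + 6) dv

Using F^*(f dg) = (f ∘ F) d(g ∘ F), substitute each coordinate x_i by F_i(u, v) in f_i, and replace dx_i by d F_i = (∂F_i/∂u) du + (∂F_i/∂v) dv.
  For the x component: f_1(F) = v*(3 - u); d F_1 = (0) du + (1) dv
  For the y component: f_2(F) = -2; d F_2 = (v) du + (u - 3) dv
Combining and collecting du, dv coefficients:
  coeff of du: -2*v
  coeff of dv: -u*v - 2*u + 3*v + 6
F^* omega = (-2*v) du + (-u*v - 2*u + 3*v + 6) dv.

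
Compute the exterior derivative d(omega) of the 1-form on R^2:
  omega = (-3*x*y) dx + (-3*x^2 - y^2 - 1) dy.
d(omega) = (-3*x) dx ∧ dy

For a 1-form omega = sum_i f_i dx_i, the exterior derivative is
  d(omega) = sum_{i < j} (∂f_j/∂x_i - ∂f_i/∂x_j) dx_i ∧ dx_j.
  coefficient of dx ∧ dy: ∂f_2/∂x - ∂f_1/∂y = ∂(-3*x^2 - y^2 - 1)/∂x - ∂(-3*x*y)/∂y = -3*x
Assembling: d(omega) = (-3*x) dx ∧ dy.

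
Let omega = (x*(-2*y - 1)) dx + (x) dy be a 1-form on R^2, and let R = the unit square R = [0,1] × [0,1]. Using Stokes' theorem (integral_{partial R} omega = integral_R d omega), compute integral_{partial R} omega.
integral_(partial R) omega = 2

Stokes: integral_partial_R omega = integral_R d omega with d omega = (∂Q/∂x - ∂P/∂y) dx ∧ dy.
  ∂Q/∂x = 1
  ∂P/∂y = -2*x
  integrand = ∂Q/∂x - ∂P/∂y = 2*x + 1.
Integrating over R: integral_0^1 integral_0^1 (2*x + 1) dx dy = 2.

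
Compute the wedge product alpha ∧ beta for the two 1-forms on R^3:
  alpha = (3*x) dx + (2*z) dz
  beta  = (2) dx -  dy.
alpha ∧ beta = (-3*x) dx ∧ dy + (-4*z) dx ∧ dz + (2*z) dy ∧ dz

Distribute the wedge, using dx_i ∧ dx_j = -dx_j ∧ dx_i and dx_i ∧ dx_i = 0. For each pair (i, j) with i < j, the coefficient of dx_i ∧ dx_j in alpha ∧ beta is (alpha_i * beta_j - alpha_j * beta_i). Collecting: alpha ∧ beta = (-3*x) dx ∧ dy + (-4*z) dx ∧ dz + (2*z) dy ∧ dz.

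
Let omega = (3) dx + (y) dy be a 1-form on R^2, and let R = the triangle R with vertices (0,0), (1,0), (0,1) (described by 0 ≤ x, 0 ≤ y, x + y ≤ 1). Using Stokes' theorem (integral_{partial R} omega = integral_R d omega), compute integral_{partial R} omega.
integral_(partial R) omega = 0

Stokes: integral_partial_R omega = integral_R d omega with d omega = (∂Q/∂x - ∂P/∂y) dx ∧ dy.
  ∂Q/∂x = 0
  ∂P/∂y = 0
  integrand = ∂Q/∂x - ∂P/∂y = 0.
Integrating over R: integral_0^1 integral_0^{1-x} (0) dy dx = 0.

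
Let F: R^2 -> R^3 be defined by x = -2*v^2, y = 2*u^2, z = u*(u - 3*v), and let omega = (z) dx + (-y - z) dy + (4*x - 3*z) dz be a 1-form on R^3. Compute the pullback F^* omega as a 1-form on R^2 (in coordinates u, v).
F^* omega = (-18*u^3 + 39*u^2*v - 43*u*v^2 + 24*v^3) du + (u*(9*u^2 - 31*u*v + 36*v^2)) dv

Using F^*(f dg) = (f ∘ F) d(g ∘ F), substitute each coordinate x_i by F_i(u, v) in f_i, and replace dx_i by d F_i = (∂F_i/∂u) du + (∂F_i/∂v) dv.
  For the x component: f_1(F) = u*(u - 3*v); d F_1 = (0) du + (-4*v) dv
  For the y component: f_2(F) = 3*u*(-u + v); d F_2 = (4*u) du + (0) dv
  For the z component: f_3(F) = -3*u^2 + 9*u*v - 8*v^2; d F_3 = (2*u - 3*v) du + (-3*u) dv
Combining and collecting du, dv coefficients:
  coeff of du: -18*u^3 + 39*u^2*v - 43*u*v^2 + 24*v^3
  coeff of dv: u*(9*u^2 - 31*u*v + 36*v^2)
F^* omega = (-18*u^3 + 39*u^2*v - 43*u*v^2 + 24*v^3) du + (u*(9*u^2 - 31*u*v + 36*v^2)) dv.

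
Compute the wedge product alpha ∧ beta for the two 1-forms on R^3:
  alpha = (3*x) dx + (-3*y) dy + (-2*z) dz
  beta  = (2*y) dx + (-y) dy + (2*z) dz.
alpha ∧ beta = (3*y*(-x + 2*y)) dx ∧ dy + (2*z*(3*x + 2*y)) dx ∧ dz + (-8*y*z) dy ∧ dz

Distribute the wedge, using dx_i ∧ dx_j = -dx_j ∧ dx_i and dx_i ∧ dx_i = 0. For each pair (i, j) with i < j, the coefficient of dx_i ∧ dx_j in alpha ∧ beta is (alpha_i * beta_j - alpha_j * beta_i). Collecting: alpha ∧ beta = (3*y*(-x + 2*y)) dx ∧ dy + (2*z*(3*x + 2*y)) dx ∧ dz + (-8*y*z) dy ∧ dz.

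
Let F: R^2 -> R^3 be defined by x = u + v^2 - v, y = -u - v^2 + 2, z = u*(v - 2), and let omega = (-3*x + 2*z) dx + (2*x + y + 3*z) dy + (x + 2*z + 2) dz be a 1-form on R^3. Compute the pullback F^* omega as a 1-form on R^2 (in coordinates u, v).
F^* omega = (2*u*v^2 - 8*u*v + 4*u + v^3 - 7*v^2 + 9*v - 6) du + (2*u^2*v - 3*u^2 - u*v^2 - 7*u*v + 9*u - 8*v^3 + 13*v^2 - 7*v) dv

Using F^*(f dg) = (f ∘ F) d(g ∘ F), substitute each coordinate x_i by F_i(u, v) in f_i, and replace dx_i by d F_i = (∂F_i/∂u) du + (∂F_i/∂v) dv.
  For the x component: f_1(F) = 2*u*v - 7*u - 3*v^2 + 3*v; d F_1 = (1) du + (2*v - 1) dv
  For the y component: f_2(F) = 3*u*v - 5*u + v^2 - 2*v + 2; d F_2 = (-1) du + (-2*v) dv
  For the z component: f_3(F) = 2*u*v - 3*u + v^2 - v + 2; d F_3 = (v - 2) du + (u) dv
Combining and collecting du, dv coefficients:
  coeff of du: 2*u*v^2 - 8*u*v + 4*u + v^3 - 7*v^2 + 9*v - 6
  coeff of dv: 2*u^2*v - 3*u^2 - u*v^2 - 7*u*v + 9*u - 8*v^3 + 13*v^2 - 7*v
F^* omega = (2*u*v^2 - 8*u*v + 4*u + v^3 - 7*v^2 + 9*v - 6) du + (2*u^2*v - 3*u^2 - u*v^2 - 7*u*v + 9*u - 8*v^3 + 13*v^2 - 7*v) dv.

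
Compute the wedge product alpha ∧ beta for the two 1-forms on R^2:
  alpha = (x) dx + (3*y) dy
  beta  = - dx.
alpha ∧ beta = (3*y) dx ∧ dy

Distribute the wedge, using dx_i ∧ dx_j = -dx_j ∧ dx_i and dx_i ∧ dx_i = 0. For each pair (i, j) with i < j, the coefficient of dx_i ∧ dx_j in alpha ∧ beta is (alpha_i * beta_j - alpha_j * beta_i). Collecting: alpha ∧ beta = (3*y) dx ∧ dy.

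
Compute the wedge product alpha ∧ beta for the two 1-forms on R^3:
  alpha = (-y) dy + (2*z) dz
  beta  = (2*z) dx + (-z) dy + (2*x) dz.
alpha ∧ beta = (2*y*z) dx ∧ dy + (-2*x*y + 2*z^2) dy ∧ dz + (-4*z^2) dx ∧ dz

Distribute the wedge, using dx_i ∧ dx_j = -dx_j ∧ dx_i and dx_i ∧ dx_i = 0. For each pair (i, j) with i < j, the coefficient of dx_i ∧ dx_j in alpha ∧ beta is (alpha_i * beta_j - alpha_j * beta_i). Collecting: alpha ∧ beta = (2*y*z) dx ∧ dy + (-2*x*y + 2*z^2) dy ∧ dz + (-4*z^2) dx ∧ dz.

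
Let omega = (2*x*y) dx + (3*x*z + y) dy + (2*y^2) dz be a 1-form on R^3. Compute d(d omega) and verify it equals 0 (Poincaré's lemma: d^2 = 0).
d(d omega) = 0

Step 1: d omega = sum_{i<j} (∂f_j/∂x_i - ∂f_i/∂x_j) dx_i ∧ dx_j:
  coeff of dx ∧ dy: -2*x + 3*z
  coeff of dx ∧ dz: 0
  coeff of dy ∧ dz: -3*x + 4*y
Step 2: Apply d again to each 2-form coefficient. The only possible 3-form in R^3 is dx ∧ dy ∧ dz, with coefficient
  ∂(coeff of dy∧dz)/∂x - ∂(coeff of dx∧dz)/∂y + ∂(coeff of dx∧dy)/∂z
  = ∂/∂x (-3*x + 4*y) - ∂/∂y (0) + ∂/∂z (-2*x + 3*z).
Each of these terms simplifies to sums of mixed partials that cancel in pairs. The result is 0 (by equality of mixed partials for smooth functions — Schwarz / Clairaut).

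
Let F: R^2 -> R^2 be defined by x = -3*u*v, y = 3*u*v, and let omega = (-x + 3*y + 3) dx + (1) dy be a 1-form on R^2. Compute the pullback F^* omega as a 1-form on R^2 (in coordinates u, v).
F^* omega = (6*v*(-6*u*v - 1)) du + (6*u*(-6*u*v - 1)) dv

Using F^*(f dg) = (f ∘ F) d(g ∘ F), substitute each coordinate x_i by F_i(u, v) in f_i, and replace dx_i by d F_i = (∂F_i/∂u) du + (∂F_i/∂v) dv.
  For the x component: f_1(F) = 12*u*v + 3; d F_1 = (-3*v) du + (-3*u) dv
  For the y component: f_2(F) = 1; d F_2 = (3*v) du + (3*u) dv
Combining and collecting du, dv coefficients:
  coeff of du: 6*v*(-6*u*v - 1)
  coeff of dv: 6*u*(-6*u*v - 1)
F^* omega = (6*v*(-6*u*v - 1)) du + (6*u*(-6*u*v - 1)) dv.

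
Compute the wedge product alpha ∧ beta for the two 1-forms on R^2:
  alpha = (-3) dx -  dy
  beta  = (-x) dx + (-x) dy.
alpha ∧ beta = (2*x) dx ∧ dy

Distribute the wedge, using dx_i ∧ dx_j = -dx_j ∧ dx_i and dx_i ∧ dx_i = 0. For each pair (i, j) with i < j, the coefficient of dx_i ∧ dx_j in alpha ∧ beta is (alpha_i * beta_j - alpha_j * beta_i). Collecting: alpha ∧ beta = (2*x) dx ∧ dy.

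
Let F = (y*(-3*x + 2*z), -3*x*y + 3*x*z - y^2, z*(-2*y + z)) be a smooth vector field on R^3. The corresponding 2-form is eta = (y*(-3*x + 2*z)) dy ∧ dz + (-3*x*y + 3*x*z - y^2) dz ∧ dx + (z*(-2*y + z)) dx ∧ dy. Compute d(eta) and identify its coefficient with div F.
d(eta) = (-3*x - 7*y + 2*z) dx ∧ dy ∧ dz; div F = -3*x - 7*y + 2*z

For a 2-form in R^3 of the form above, applying d gives a 3-form with coefficient ∂P/∂x + ∂Q/∂y + ∂R/∂z:
  ∂P/∂x = -3*y
  ∂Q/∂y = -3*x - 2*y
  ∂R/∂z = -2*y + 2*z
Sum = -3*x - 7*y + 2*z, which is exactly div F.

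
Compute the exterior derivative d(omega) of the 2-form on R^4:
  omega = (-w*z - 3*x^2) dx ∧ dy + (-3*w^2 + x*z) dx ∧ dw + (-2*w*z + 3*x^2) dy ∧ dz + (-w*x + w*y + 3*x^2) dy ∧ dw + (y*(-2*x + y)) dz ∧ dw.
d(omega) = (-w + 6*x) dx ∧ dy ∧ dz + (-w + 6*x - z) dx ∧ dy ∧ dw + (-x - 2*y) dx ∧ dz ∧ dw + (-2*x + 2*y - 2*z) dy ∧ dz ∧ dw

For a 2-form omega = sum_{i<j} g_{ij} dx_i ∧ dx_j, the exterior derivative is
  d(omega) = sum_{i<j} d(g_{ij}) ∧ dx_i ∧ dx_j = sum_{i<j, k} (∂g_{ij}/∂x_k) dx_k ∧ dx_i ∧ dx_j.
Expand each term, using dx_k ∧ dx_i ∧ dx_j = sgn(permutation) dx_{(a)} ∧ dx_{(b)} ∧ dx_{(c)} with (a < b < c) sorted:
  d(-w*z - 3*x^2) includes (∂/∂z)(-w*z - 3*x^2) dz = (-w) dz, which multiplied by dx ∧ dy gives (-w) dx ∧ dy ∧ dz
  d(-w*z - 3*x^2) includes (∂/∂w)(-w*z - 3*x^2) dw = (-z) dw, which multiplied by dx ∧ dy gives (-z) dx ∧ dy ∧ dw
  d(-3*w^2 + x*z) includes (∂/∂z)(-3*w^2 + x*z) dz = (x) dz, which multiplied by dx ∧ dw gives (-x) dx ∧ dz ∧ dw
  d(-2*w*z + 3*x^2) includes (∂/∂x)(-2*w*z + 3*x^2) dx = (6*x) dx, which multiplied by dy ∧ dz gives (6*x) dx ∧ dy ∧ dz
  d(-2*w*z + 3*x^2) includes (∂/∂w)(-2*w*z + 3*x^2) dw = (-2*z) dw, which multiplied by dy ∧ dz gives (-2*z) dy ∧ dz ∧ dw
  d(-w*x + w*y + 3*x^2) includes (∂/∂x)(-w*x + w*y + 3*x^2) dx = (-w + 6*x) dx, which multiplied by dy ∧ dw gives (-w + 6*x) dx ∧ dy ∧ dw
  d(y*(-2*x + y)) includes (∂/∂x)(y*(-2*x + y)) dx = (-2*y) dx, which multiplied by dz ∧ dw gives (-2*y) dx ∧ dz ∧ dw
  d(y*(-2*x + y)) includes (∂/∂y)(y*(-2*x + y)) dy = (-2*x + 2*y) dy, which multiplied by dz ∧ dw gives (-2*x + 2*y) dy ∧ dz ∧ dw
Collecting like 3-forms: d(omega) = (-w + 6*x) dx ∧ dy ∧ dz + (-w + 6*x - z) dx ∧ dy ∧ dw + (-x - 2*y) dx ∧ dz ∧ dw + (-2*x + 2*y - 2*z) dy ∧ dz ∧ dw.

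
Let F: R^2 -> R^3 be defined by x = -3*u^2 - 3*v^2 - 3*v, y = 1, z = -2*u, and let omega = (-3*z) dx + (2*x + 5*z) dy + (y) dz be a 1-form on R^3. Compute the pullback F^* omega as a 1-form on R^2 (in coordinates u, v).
F^* omega = (-36*u^2 - 2) du + (18*u*(-2*v - 1)) dv

Using F^*(f dg) = (f ∘ F) d(g ∘ F), substitute each coordinate x_i by F_i(u, v) in f_i, and replace dx_i by d F_i = (∂F_i/∂u) du + (∂F_i/∂v) dv.
  For the x component: f_1(F) = 6*u; d F_1 = (-6*u) du + (-6*v - 3) dv
  For the y component: f_2(F) = -6*u^2 - 10*u - 6*v^2 - 6*v; d F_2 = (0) du + (0) dv
  For the z component: f_3(F) = 1; d F_3 = (-2) du + (0) dv
Combining and collecting du, dv coefficients:
  coeff of du: -36*u^2 - 2
  coeff of dv: 18*u*(-2*v - 1)
F^* omega = (-36*u^2 - 2) du + (18*u*(-2*v - 1)) dv.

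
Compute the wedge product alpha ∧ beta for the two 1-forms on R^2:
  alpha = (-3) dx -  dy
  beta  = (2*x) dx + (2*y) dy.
alpha ∧ beta = (2*x - 6*y) dx ∧ dy

Distribute the wedge, using dx_i ∧ dx_j = -dx_j ∧ dx_i and dx_i ∧ dx_i = 0. For each pair (i, j) with i < j, the coefficient of dx_i ∧ dx_j in alpha ∧ beta is (alpha_i * beta_j - alpha_j * beta_i). Collecting: alpha ∧ beta = (2*x - 6*y) dx ∧ dy.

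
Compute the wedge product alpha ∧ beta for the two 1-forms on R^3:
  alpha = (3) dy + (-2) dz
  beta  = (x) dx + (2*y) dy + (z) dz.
alpha ∧ beta = (-3*x) dx ∧ dy + (4*y + 3*z) dy ∧ dz + (2*x) dx ∧ dz

Distribute the wedge, using dx_i ∧ dx_j = -dx_j ∧ dx_i and dx_i ∧ dx_i = 0. For each pair (i, j) with i < j, the coefficient of dx_i ∧ dx_j in alpha ∧ beta is (alpha_i * beta_j - alpha_j * beta_i). Collecting: alpha ∧ beta = (-3*x) dx ∧ dy + (4*y + 3*z) dy ∧ dz + (2*x) dx ∧ dz.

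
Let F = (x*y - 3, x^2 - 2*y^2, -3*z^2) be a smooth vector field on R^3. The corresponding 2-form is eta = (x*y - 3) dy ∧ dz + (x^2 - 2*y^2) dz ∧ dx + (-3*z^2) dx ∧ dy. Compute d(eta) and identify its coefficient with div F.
d(eta) = (-3*y - 6*z) dx ∧ dy ∧ dz; div F = -3*y - 6*z

For a 2-form in R^3 of the form above, applying d gives a 3-form with coefficient ∂P/∂x + ∂Q/∂y + ∂R/∂z:
  ∂P/∂x = y
  ∂Q/∂y = -4*y
  ∂R/∂z = -6*z
Sum = -3*y - 6*z, which is exactly div F.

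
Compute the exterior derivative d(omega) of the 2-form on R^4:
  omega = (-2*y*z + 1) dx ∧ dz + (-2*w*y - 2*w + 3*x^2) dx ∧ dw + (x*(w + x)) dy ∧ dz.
d(omega) = (w + 2*x + 2*z) dx ∧ dy ∧ dz + (2*w) dx ∧ dy ∧ dw + (x) dy ∧ dz ∧ dw

For a 2-form omega = sum_{i<j} g_{ij} dx_i ∧ dx_j, the exterior derivative is
  d(omega) = sum_{i<j} d(g_{ij}) ∧ dx_i ∧ dx_j = sum_{i<j, k} (∂g_{ij}/∂x_k) dx_k ∧ dx_i ∧ dx_j.
Expand each term, using dx_k ∧ dx_i ∧ dx_j = sgn(permutation) dx_{(a)} ∧ dx_{(b)} ∧ dx_{(c)} with (a < b < c) sorted:
  d(-2*y*z + 1) includes (∂/∂y)(-2*y*z + 1) dy = (-2*z) dy, which multiplied by dx ∧ dz gives (2*z) dx ∧ dy ∧ dz
  d(-2*w*y - 2*w + 3*x^2) includes (∂/∂y)(-2*w*y - 2*w + 3*x^2) dy = (-2*w) dy, which multiplied by dx ∧ dw gives (2*w) dx ∧ dy ∧ dw
  d(x*(w + x)) includes (∂/∂x)(x*(w + x)) dx = (w + 2*x) dx, which multiplied by dy ∧ dz gives (w + 2*x) dx ∧ dy ∧ dz
  d(x*(w + x)) includes (∂/∂w)(x*(w + x)) dw = (x) dw, which multiplied by dy ∧ dz gives (x) dy ∧ dz ∧ dw
Collecting like 3-forms: d(omega) = (w + 2*x + 2*z) dx ∧ dy ∧ dz + (2*w) dx ∧ dy ∧ dw + (x) dy ∧ dz ∧ dw.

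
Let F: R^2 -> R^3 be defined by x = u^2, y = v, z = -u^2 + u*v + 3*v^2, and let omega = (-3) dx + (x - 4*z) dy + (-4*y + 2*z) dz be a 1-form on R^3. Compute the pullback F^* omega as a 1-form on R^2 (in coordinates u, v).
F^* omega = (4*u^3 - 6*u^2*v - 10*u*v^2 + 8*u*v - 6*u + 6*v^3 - 4*v^2) du + (-2*u^3 - 10*u^2*v + 5*u^2 + 18*u*v^2 - 8*u*v + 36*v^3 - 36*v^2) dv

Using F^*(f dg) = (f ∘ F) d(g ∘ F), substitute each coordinate x_i by F_i(u, v) in f_i, and replace dx_i by d F_i = (∂F_i/∂u) du + (∂F_i/∂v) dv.
  For the x component: f_1(F) = -3; d F_1 = (2*u) du + (0) dv
  For the y component: f_2(F) = 5*u^2 - 4*u*v - 12*v^2; d F_2 = (0) du + (1) dv
  For the z component: f_3(F) = -2*u^2 + 2*u*v + 6*v^2 - 4*v; d F_3 = (-2*u + v) du + (u + 6*v) dv
Combining and collecting du, dv coefficients:
  coeff of du: 4*u^3 - 6*u^2*v - 10*u*v^2 + 8*u*v - 6*u + 6*v^3 - 4*v^2
  coeff of dv: -2*u^3 - 10*u^2*v + 5*u^2 + 18*u*v^2 - 8*u*v + 36*v^3 - 36*v^2
F^* omega = (4*u^3 - 6*u^2*v - 10*u*v^2 + 8*u*v - 6*u + 6*v^3 - 4*v^2) du + (-2*u^3 - 10*u^2*v + 5*u^2 + 18*u*v^2 - 8*u*v + 36*v^3 - 36*v^2) dv.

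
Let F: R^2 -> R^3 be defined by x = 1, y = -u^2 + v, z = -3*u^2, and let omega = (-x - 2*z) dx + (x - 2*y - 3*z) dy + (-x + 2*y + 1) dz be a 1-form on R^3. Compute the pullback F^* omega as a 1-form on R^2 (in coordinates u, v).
F^* omega = (2*u*(-5*u^2 - 4*v - 1)) du + (11*u^2 - 2*v + 1) dv

Using F^*(f dg) = (f ∘ F) d(g ∘ F), substitute each coordinate x_i by F_i(u, v) in f_i, and replace dx_i by d F_i = (∂F_i/∂u) du + (∂F_i/∂v) dv.
  For the x component: f_1(F) = 6*u^2 - 1; d F_1 = (0) du + (0) dv
  For the y component: f_2(F) = 11*u^2 - 2*v + 1; d F_2 = (-2*u) du + (1) dv
  For the z component: f_3(F) = -2*u^2 + 2*v; d F_3 = (-6*u) du + (0) dv
Combining and collecting du, dv coefficients:
  coeff of du: 2*u*(-5*u^2 - 4*v - 1)
  coeff of dv: 11*u^2 - 2*v + 1
F^* omega = (2*u*(-5*u^2 - 4*v - 1)) du + (11*u^2 - 2*v + 1) dv.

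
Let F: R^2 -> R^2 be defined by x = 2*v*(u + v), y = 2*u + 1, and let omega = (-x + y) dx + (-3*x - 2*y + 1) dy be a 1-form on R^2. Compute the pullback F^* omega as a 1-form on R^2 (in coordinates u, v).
F^* omega = (-4*u*v^2 - 8*u*v - 8*u - 4*v^3 - 12*v^2 + 2*v - 2) du + (-4*u^2*v + 4*u^2 - 12*u*v^2 + 8*u*v + 2*u - 8*v^3 + 4*v) dv

Using F^*(f dg) = (f ∘ F) d(g ∘ F), substitute each coordinate x_i by F_i(u, v) in f_i, and replace dx_i by d F_i = (∂F_i/∂u) du + (∂F_i/∂v) dv.
  For the x component: f_1(F) = -2*u*v + 2*u - 2*v^2 + 1; d F_1 = (2*v) du + (2*u + 4*v) dv
  For the y component: f_2(F) = -6*u*v - 4*u - 6*v^2 - 1; d F_2 = (2) du + (0) dv
Combining and collecting du, dv coefficients:
  coeff of du: -4*u*v^2 - 8*u*v - 8*u - 4*v^3 - 12*v^2 + 2*v - 2
  coeff of dv: -4*u^2*v + 4*u^2 - 12*u*v^2 + 8*u*v + 2*u - 8*v^3 + 4*v
F^* omega = (-4*u*v^2 - 8*u*v - 8*u - 4*v^3 - 12*v^2 + 2*v - 2) du + (-4*u^2*v + 4*u^2 - 12*u*v^2 + 8*u*v + 2*u - 8*v^3 + 4*v) dv.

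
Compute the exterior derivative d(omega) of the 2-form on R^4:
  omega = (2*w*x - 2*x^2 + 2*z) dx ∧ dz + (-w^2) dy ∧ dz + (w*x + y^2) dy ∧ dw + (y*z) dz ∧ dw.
d(omega) = (2*x) dx ∧ dz ∧ dw + (-2*w + z) dy ∧ dz ∧ dw + (w) dx ∧ dy ∧ dw

For a 2-form omega = sum_{i<j} g_{ij} dx_i ∧ dx_j, the exterior derivative is
  d(omega) = sum_{i<j} d(g_{ij}) ∧ dx_i ∧ dx_j = sum_{i<j, k} (∂g_{ij}/∂x_k) dx_k ∧ dx_i ∧ dx_j.
Expand each term, using dx_k ∧ dx_i ∧ dx_j = sgn(permutation) dx_{(a)} ∧ dx_{(b)} ∧ dx_{(c)} with (a < b < c) sorted:
  d(2*w*x - 2*x^2 + 2*z) includes (∂/∂w)(2*w*x - 2*x^2 + 2*z) dw = (2*x) dw, which multiplied by dx ∧ dz gives (2*x) dx ∧ dz ∧ dw
  d(-w^2) includes (∂/∂w)(-w^2) dw = (-2*w) dw, which multiplied by dy ∧ dz gives (-2*w) dy ∧ dz ∧ dw
  d(w*x + y^2) includes (∂/∂x)(w*x + y^2) dx = (w) dx, which multiplied by dy ∧ dw gives (w) dx ∧ dy ∧ dw
  d(y*z) includes (∂/∂y)(y*z) dy = (z) dy, which multiplied by dz ∧ dw gives (z) dy ∧ dz ∧ dw
Collecting like 3-forms: d(omega) = (2*x) dx ∧ dz ∧ dw + (-2*w + z) dy ∧ dz ∧ dw + (w) dx ∧ dy ∧ dw.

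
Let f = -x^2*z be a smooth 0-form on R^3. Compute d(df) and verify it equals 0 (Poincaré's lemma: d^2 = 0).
d(df) = 0

Step 1: df = sum_i (∂f/∂x_i) dx_i = (-2*x*z) dx + (0) dy + (-x^2) dz.
Step 2: Apply d again. Using the 1-form formula, the coefficient of dx ∧ dy in d(df) is ∂^2 f/∂x ∂y - ∂^2 f/∂y ∂x = (0) - (0) = 0 (equality of mixed partials for smooth f).
Similarly for dx ∧ dz and dy ∧ dz — all coefficients vanish. So d(df) = 0.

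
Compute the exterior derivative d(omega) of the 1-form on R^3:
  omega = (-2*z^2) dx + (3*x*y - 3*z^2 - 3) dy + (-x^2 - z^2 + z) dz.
d(omega) = (3*y) dx ∧ dy + (-2*x + 4*z) dx ∧ dz + (6*z) dy ∧ dz

For a 1-form omega = sum_i f_i dx_i, the exterior derivative is
  d(omega) = sum_{i < j} (∂f_j/∂x_i - ∂f_i/∂x_j) dx_i ∧ dx_j.
  coefficient of dx ∧ dy: ∂f_2/∂x - ∂f_1/∂y = ∂(3*x*y - 3*z^2 - 3)/∂x - ∂(-2*z^2)/∂y = 3*y
  coefficient of dx ∧ dz: ∂f_3/∂x - ∂f_1/∂z = ∂(-x^2 - z^2 + z)/∂x - ∂(-2*z^2)/∂z = -2*x + 4*z
  coefficient of dy ∧ dz: ∂f_3/∂y - ∂f_2/∂z = ∂(-x^2 - z^2 + z)/∂y - ∂(3*x*y - 3*z^2 - 3)/∂z = 6*z
Assembling: d(omega) = (3*y) dx ∧ dy + (-2*x + 4*z) dx ∧ dz + (6*z) dy ∧ dz.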